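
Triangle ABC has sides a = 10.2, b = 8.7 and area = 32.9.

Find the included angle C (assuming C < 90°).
Area = ½·a·b·sin(C)  ⇒  sin(C) = 2·Area/(a·b) = 2·32.9/(10.2·8.7) = 65.8/88.74 ≈ 0.741492
C = arcsin(0.741492) ≈ 47.8587° (taking the acute solution since C < 90°)

C = 47.86°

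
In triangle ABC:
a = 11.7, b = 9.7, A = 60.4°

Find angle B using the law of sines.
a/sin(A) = b/sin(B)  ⇒  sin(B) = b·sin(A)/a = 9.7·sin(60.4°)/11.7
sin(60.4°) ≈ 0.869495
sin(B) ≈ 9.7·0.869495/11.7 ≈ 8.4341/11.7 ≈ 0.720863
B = arcsin(0.720863) ≈ 46.1258°
(Since b ≤ a we need B ≤ A, so the obtuse alternative 180° − 46.1258° ≈ 133.874° is rejected.)

B = 46.13°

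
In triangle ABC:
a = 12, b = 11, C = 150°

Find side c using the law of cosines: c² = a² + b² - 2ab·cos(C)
c² = 12² + 11² − 2·12·11·cos(150°)
cos(150°) ≈ -0.866025
c² ≈ 144 + 121 − 264·(-0.866025) ≈ 265 + 228.631 ≈ 493.631
c ≈ √493.631 ≈ 22.2178

c = 22.22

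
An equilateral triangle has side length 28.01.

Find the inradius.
r = Area/s with s the semi-perimeter.
Area = (√3/4)·28.01² = (√3/4)·784.5601 ≈ 0.433013·784.5601 ≈ 339.724
s = 3·28.01/2 = 42.015
r ≈ 339.724/42.015 ≈ 8.08579
(Equivalently r = side/(2√3) = 28.01/3.4641 ≈ 8.08579.)

r = 8.086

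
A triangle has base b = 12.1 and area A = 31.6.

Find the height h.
A = ½·b·h  ⇒  h = 2A/b = 2·31.6/12.1 = 63.2/12.1 ≈ 5.22314

h = 5.223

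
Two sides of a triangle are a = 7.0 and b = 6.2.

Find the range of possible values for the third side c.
Triangle inequality: |a − b| < c < a + b
|a − b| = |7.0 − 6.2| = 0.8
a + b = 7.0 + 6.2 = 13.2

0.8 < c < 13.2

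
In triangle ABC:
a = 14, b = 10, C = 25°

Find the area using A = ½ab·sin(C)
A = ½·a·b·sin(C) = ½·14·10·sin(25°)
sin(25°) ≈ 0.422618
A ≈ ½·140·0.422618 = 70·0.422618 ≈ 29.5833

Area = 29.58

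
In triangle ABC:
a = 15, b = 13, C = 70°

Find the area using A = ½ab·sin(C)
A = ½·a·b·sin(C) = ½·15·13·sin(70°)
sin(70°) ≈ 0.939693
A ≈ ½·195·0.939693 = 97.5·0.939693 ≈ 91.62

Area = 91.62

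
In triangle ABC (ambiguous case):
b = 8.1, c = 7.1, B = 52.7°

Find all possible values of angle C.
b/sin(B) = c/sin(C)  ⇒  sin(C) = c·sin(B)/b = 7.1·sin(52.7°)/8.1
sin(52.7°) ≈ 0.795473
sin(C) ≈ 7.1·0.795473/8.1 ≈ 5.64786/8.1 ≈ 0.697267
Candidate 1: C₁ = arcsin(0.697267) ≈ 44.2081°  →  A = 180° − 52.7° − 44.2081° ≈ 83.0919° > 0, valid
Candidate 2: C₂ = 180° − C₁ ≈ 135.792°  →  A = 180° − 52.7° − 135.792° ≈ -8.4919° ≤ 0, not a valid triangle

C = 44.21° (one solution)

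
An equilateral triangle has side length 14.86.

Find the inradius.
r = Area/s with s the semi-perimeter.
Area = (√3/4)·14.86² = (√3/4)·220.8196 ≈ 0.433013·220.8196 ≈ 95.6177
s = 3·14.86/2 = 22.29
r ≈ 95.6177/22.29 ≈ 4.28971
(Equivalently r = side/(2√3) = 14.86/3.4641 ≈ 4.28971.)

r = 4.29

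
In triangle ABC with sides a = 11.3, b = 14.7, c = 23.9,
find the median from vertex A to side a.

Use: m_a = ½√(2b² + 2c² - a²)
m_a = ½√(2·14.7² + 2·23.9² − 11.3²) = ½√(2·216.09 + 2·571.21 − 127.69) = ½√(432.18 + 1142.42 − 127.69) = ½√1446.91
√1446.91 ≈ 38.0383, so m_a ≈ 19.0191

m_a = 19.02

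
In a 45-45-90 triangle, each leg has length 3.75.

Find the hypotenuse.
In a 45-45-90 triangle the sides are in ratio 1 : 1 : √2, so hypotenuse = leg·√2.
Hypotenuse = 3.75·√2 ≈ 3.75·1.41421 ≈ 5.3033

Hypotenuse = 3.75√2 = 5.303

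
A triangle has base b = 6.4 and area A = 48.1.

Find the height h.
A = ½·b·h  ⇒  h = 2A/b = 2·48.1/6.4 = 96.2/6.4 ≈ 15.0312

h = 15.03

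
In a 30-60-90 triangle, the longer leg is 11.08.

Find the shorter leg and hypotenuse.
In a 30-60-90 triangle the sides are in ratio 1 : √3 : 2, so short leg = long leg/√3 and hypotenuse = 2·(short leg).
Short leg = 11.08/√3 ≈ 11.08/1.73205 ≈ 6.39704
Hypotenuse = 2·6.39704 ≈ 12.7941

Short leg = 6.397, Hypotenuse = 12.79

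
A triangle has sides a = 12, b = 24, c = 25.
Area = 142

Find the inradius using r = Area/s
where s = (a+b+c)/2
s = (12 + 24 + 25)/2 = 61/2 = 30.5
r = Area/s = 142/30.5 ≈ 4.65574

r = 4.656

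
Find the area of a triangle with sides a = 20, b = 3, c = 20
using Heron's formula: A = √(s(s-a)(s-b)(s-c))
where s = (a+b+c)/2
s = (20 + 3 + 20)/2 = 43/2 = 21.5
s − a = 1.5, s − b = 18.5, s − c = 1.5
s(s−a)(s−b)(s−c) = 21.5·1.5·18.5·1.5 = 894.9375
Area = √894.9375 ≈ 29.9155

s = 21.5, Area = 29.92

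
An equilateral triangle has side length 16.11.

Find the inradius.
r = Area/s with s the semi-perimeter.
Area = (√3/4)·16.11² = (√3/4)·259.5321 ≈ 0.433013·259.5321 ≈ 112.381
s = 3·16.11/2 = 24.165
r ≈ 112.381/24.165 ≈ 4.65056
(Equivalently r = side/(2√3) = 16.11/3.4641 ≈ 4.65056.)

r = 4.651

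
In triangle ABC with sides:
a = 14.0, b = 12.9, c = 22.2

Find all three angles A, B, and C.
Law of cosines for each angle (a² = 196, b² = 166.41, c² = 492.84):
cos(A) = (b² + c² − a²)/(2bc) = (166.41 + 492.84 − 196)/(2·12.9·22.2) = 463.25/572.76 ≈ 0.808803  ⇒  A ≈ 36.0209°
cos(B) = (a² + c² − b²)/(2ac) = (196 + 492.84 − 166.41)/(2·14.0·22.2) = 522.43/621.6 ≈ 0.84046  ⇒  B ≈ 32.8113°
cos(C) = (a² + b² − c²)/(2ab) = (196 + 166.41 − 492.84)/(2·14.0·12.9) = -130.43/361.2 ≈ -0.361102  ⇒  C ≈ 111.168°
Check: A + B + C ≈ 180°

A = 36.02°, B = 32.81°, C = 111.2°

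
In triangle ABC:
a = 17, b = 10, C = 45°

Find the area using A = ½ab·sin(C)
A = ½·a·b·sin(C) = ½·17·10·sin(45°)
sin(45°) ≈ 0.707107
A ≈ ½·170·0.707107 = 85·0.707107 ≈ 60.1041

Area = 60.1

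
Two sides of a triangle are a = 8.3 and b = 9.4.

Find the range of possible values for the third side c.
Triangle inequality: |a − b| < c < a + b
|a − b| = |8.3 − 9.4| = 1.1
a + b = 8.3 + 9.4 = 17.7

1.1 < c < 17.7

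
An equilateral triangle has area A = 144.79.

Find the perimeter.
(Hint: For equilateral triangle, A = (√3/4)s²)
A = (√3/4)s²  ⇒  s² = 4A/√3 = 4·144.79/√3 = 579.16/1.73205 ≈ 334.378
s ≈ √334.378 ≈ 18.286
Perimeter = 3s ≈ 3·18.286 ≈ 54.858

Perimeter = 54.86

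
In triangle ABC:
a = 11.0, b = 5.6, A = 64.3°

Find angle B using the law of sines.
a/sin(A) = b/sin(B)  ⇒  sin(B) = b·sin(A)/a = 5.6·sin(64.3°)/11.0
sin(64.3°) ≈ 0.901077
sin(B) ≈ 5.6·0.901077/11.0 ≈ 5.04603/11.0 ≈ 0.45873
B = arcsin(0.45873) ≈ 27.3052°
(Since b ≤ a we need B ≤ A, so the obtuse alternative 180° − 27.3052° ≈ 152.695° is rejected.)

B = 27.31°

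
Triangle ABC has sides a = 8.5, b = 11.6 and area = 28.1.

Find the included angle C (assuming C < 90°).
Area = ½·a·b·sin(C)  ⇒  sin(C) = 2·Area/(a·b) = 2·28.1/(8.5·11.6) = 56.2/98.6 ≈ 0.56998
C = arcsin(0.56998) ≈ 34.7488° (taking the acute solution since C < 90°)

C = 34.75°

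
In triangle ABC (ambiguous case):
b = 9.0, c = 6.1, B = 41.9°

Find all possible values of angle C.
b/sin(B) = c/sin(C)  ⇒  sin(C) = c·sin(B)/b = 6.1·sin(41.9°)/9.0
sin(41.9°) ≈ 0.667833
sin(C) ≈ 6.1·0.667833/9.0 ≈ 4.07378/9.0 ≈ 0.452642
Candidate 1: C₁ = arcsin(0.452642) ≈ 26.9133°  →  A = 180° − 41.9° − 26.9133° ≈ 111.187° > 0, valid
Candidate 2: C₂ = 180° − C₁ ≈ 153.087°  →  A = 180° − 41.9° − 153.087° ≈ -14.9867° ≤ 0, not a valid triangle

C = 26.91° (one solution)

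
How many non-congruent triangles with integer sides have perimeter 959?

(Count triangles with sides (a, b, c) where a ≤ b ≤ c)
Let a ≤ b ≤ c with a + b + c = 959. The only binding inequality is a + b > c, i.e. 959 − c > c, so c < 959/2; and c ≥ 959/3 since c is the largest side.
So 320 ≤ c ≤ 479. For each c, b runs from ⌈(959 − c)/2⌉ up to c (then a = 959 − b − c satisfies 1 ≤ a ≤ b automatically), giving c − ⌈(959 − c)/2⌉ + 1 choices.
Summing over c: 1 + 3 + 4 + 6 + … + 238 + 240  (160 terms, c = 320, …, 479) = 19280
Check (closed form: nearest integer to p²/48 for even p, (p+3)²/48 for odd p): (959+3)²/48 = 962²/48 = 925444/48 ≈ 19280.08 → 19280

19280 triangles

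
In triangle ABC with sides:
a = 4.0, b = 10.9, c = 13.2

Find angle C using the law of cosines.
c² = a² + b² − 2ab·cos(C)  ⇒  cos(C) = (a² + b² − c²)/(2ab)
cos(C) = (4.0² + 10.9² − 13.2²)/(2·4.0·10.9) = (16 + 118.81 − 174.24)/87.2 = -39.43/87.2 ≈ -0.452179
C = arccos(-0.452179) ≈ 116.884°

C = 116.9°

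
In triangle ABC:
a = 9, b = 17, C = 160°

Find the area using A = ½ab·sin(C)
A = ½·a·b·sin(C) = ½·9·17·sin(160°)
sin(160°) ≈ 0.34202
A ≈ ½·153·0.34202 = 76.5·0.34202 ≈ 26.1645

Area = 26.16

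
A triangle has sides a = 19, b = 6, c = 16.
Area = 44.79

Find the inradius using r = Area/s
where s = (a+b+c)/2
s = (19 + 6 + 16)/2 = 41/2 = 20.5
r = Area/s = 44.79/20.5 ≈ 2.18488

r = 2.185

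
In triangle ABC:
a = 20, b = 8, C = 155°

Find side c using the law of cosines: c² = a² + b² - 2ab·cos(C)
c² = 20² + 8² − 2·20·8·cos(155°)
cos(155°) ≈ -0.906308
c² ≈ 400 + 64 − 320·(-0.906308) ≈ 464 + 290.018 ≈ 754.018
c ≈ √754.018 ≈ 27.4594

c = 27.46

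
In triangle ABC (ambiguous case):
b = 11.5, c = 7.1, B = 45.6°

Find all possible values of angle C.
b/sin(B) = c/sin(C)  ⇒  sin(C) = c·sin(B)/b = 7.1·sin(45.6°)/11.5
sin(45.6°) ≈ 0.714473
sin(C) ≈ 7.1·0.714473/11.5 ≈ 5.07276/11.5 ≈ 0.441109
Candidate 1: C₁ = arcsin(0.441109) ≈ 26.1747°  →  A = 180° − 45.6° − 26.1747° ≈ 108.225° > 0, valid
Candidate 2: C₂ = 180° − C₁ ≈ 153.825°  →  A = 180° − 45.6° − 153.825° ≈ -19.4253° ≤ 0, not a valid triangle

C = 26.17° (one solution)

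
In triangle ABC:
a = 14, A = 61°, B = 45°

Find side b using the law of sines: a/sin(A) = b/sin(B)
a/sin(A) = b/sin(B)  ⇒  b = a·sin(B)/sin(A) = 14·sin(45°)/sin(61°)
sin(45°) ≈ 0.707107, sin(61°) ≈ 0.87462
b ≈ 14·0.707107/0.87462 ≈ 9.89949/0.87462 ≈ 11.3186

b = 11.32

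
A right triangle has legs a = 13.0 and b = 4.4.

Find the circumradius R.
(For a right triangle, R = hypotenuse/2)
Hypotenuse c = √(a² + b²) = √(169 + 19.36) = √188.36 ≈ 13.7244
R = c/2 ≈ 13.7244/2 ≈ 6.86222

R = 6.862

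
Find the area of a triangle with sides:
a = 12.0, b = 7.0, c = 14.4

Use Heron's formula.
s = (12.0 + 7.0 + 14.4)/2 = 33.4/2 = 16.7
s − a = 4.7, s − b = 9.7, s − c = 2.3
s(s−a)(s−b)(s−c) = 16.7·4.7·9.7·2.3 ≈ 1751.11
Area = √1751.11 ≈ 41.8463

Area = 41.85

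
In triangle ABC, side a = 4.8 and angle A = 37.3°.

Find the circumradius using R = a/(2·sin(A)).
R = a/(2·sin(A)) = 4.8/(2·sin(37.3°))
sin(37.3°) ≈ 0.605988
R ≈ 4.8/(2·0.605988) = 4.8/1.21198 ≈ 3.96047

R = 3.96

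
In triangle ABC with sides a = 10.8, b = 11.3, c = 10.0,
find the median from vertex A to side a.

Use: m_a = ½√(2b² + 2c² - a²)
m_a = ½√(2·11.3² + 2·10.0² − 10.8²) = ½√(2·127.69 + 2·100 − 116.64) = ½√(255.38 + 200 − 116.64) = ½√338.74
√338.74 ≈ 18.4049, so m_a ≈ 9.20245

m_a = 9.202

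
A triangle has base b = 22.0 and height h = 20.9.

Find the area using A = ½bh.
A = ½·b·h = ½·22.0·20.9 = ½·459.8 = 229.9

Area = 229.9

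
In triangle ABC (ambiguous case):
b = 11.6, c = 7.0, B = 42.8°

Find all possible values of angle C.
b/sin(B) = c/sin(C)  ⇒  sin(C) = c·sin(B)/b = 7.0·sin(42.8°)/11.6
sin(42.8°) ≈ 0.679441
sin(C) ≈ 7.0·0.679441/11.6 ≈ 4.75609/11.6 ≈ 0.410008
Candidate 1: C₁ = arcsin(0.410008) ≈ 24.2053°  →  A = 180° − 42.8° − 24.2053° ≈ 112.995° > 0, valid
Candidate 2: C₂ = 180° − C₁ ≈ 155.795°  →  A = 180° − 42.8° − 155.795° ≈ -18.5947° ≤ 0, not a valid triangle

C = 24.21° (one solution)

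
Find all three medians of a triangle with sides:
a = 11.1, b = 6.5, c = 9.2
Median formula: m_a = ½√(2b² + 2c² − a²) (and cyclically). a² = 123.21, b² = 42.25, c² = 84.64.
m_a = ½√(2·42.25 + 2·84.64 − 123.21) = ½√130.57 ≈ ½·11.4267 ≈ 5.71336
m_b = ½√(2·123.21 + 2·84.64 − 42.25) = ½√373.45 ≈ ½·19.3249 ≈ 9.66243
m_c = ½√(2·123.21 + 2·42.25 − 84.64) = ½√246.28 ≈ ½·15.6933 ≈ 7.84666

m_a = 5.713, m_b = 9.662, m_c = 7.847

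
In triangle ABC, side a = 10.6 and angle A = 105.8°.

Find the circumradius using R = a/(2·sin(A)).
R = a/(2·sin(A)) = 10.6/(2·sin(105.8°))
sin(105.8°) ≈ 0.962218
R ≈ 10.6/(2·0.962218) = 10.6/1.92444 ≈ 5.50811

R = 5.508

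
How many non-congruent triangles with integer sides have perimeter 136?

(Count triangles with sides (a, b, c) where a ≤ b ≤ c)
Let a ≤ b ≤ c with a + b + c = 136. The only binding inequality is a + b > c, i.e. 136 − c > c, so c < 136/2; and c ≥ 136/3 since c is the largest side.
So 46 ≤ c ≤ 67. For each c, b runs from ⌈(136 − c)/2⌉ up to c (then a = 136 − b − c satisfies 1 ≤ a ≤ b automatically), giving c − ⌈(136 − c)/2⌉ + 1 choices.
Summing over c: 2 + 3 + 5 + 6 + … + 32 + 33  (22 terms, c = 46, …, 67) = 385
Check (closed form: nearest integer to p²/48 for even p, (p+3)²/48 for odd p): 136²/48 = 18496/48 ≈ 385.33 → 385

385 triangles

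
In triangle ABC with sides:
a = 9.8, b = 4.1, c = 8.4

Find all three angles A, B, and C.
Law of cosines for each angle (a² = 96.04, b² = 16.81, c² = 70.56):
cos(A) = (b² + c² − a²)/(2bc) = (16.81 + 70.56 − 96.04)/(2·4.1·8.4) = -8.67/68.88 ≈ -0.125871  ⇒  A ≈ 97.2311°
cos(B) = (a² + c² − b²)/(2ac) = (96.04 + 70.56 − 16.81)/(2·9.8·8.4) = 149.79/164.64 ≈ 0.909803  ⇒  B ≈ 24.5218°
cos(C) = (a² + b² − c²)/(2ab) = (96.04 + 16.81 − 70.56)/(2·9.8·4.1) = 42.29/80.36 ≈ 0.526257  ⇒  C ≈ 58.2471°
Check: A + B + C ≈ 180°

A = 97.23°, B = 24.52°, C = 58.25°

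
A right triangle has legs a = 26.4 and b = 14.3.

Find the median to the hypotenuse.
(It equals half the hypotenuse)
Hypotenuse c = √(a² + b²) = √(696.96 + 204.49) = √901.45 ≈ 30.0242
Median to hypotenuse = c/2 ≈ 30.0242/2 ≈ 15.0121

Median = 15.01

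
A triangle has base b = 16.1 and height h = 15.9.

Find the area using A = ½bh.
A = ½·b·h = ½·16.1·15.9 = ½·255.99 = 127.995

Area = 127.995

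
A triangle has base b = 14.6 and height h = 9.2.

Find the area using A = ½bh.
A = ½·b·h = ½·14.6·9.2 = ½·134.32 = 67.16

Area = 67.16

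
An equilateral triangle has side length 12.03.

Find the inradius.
r = Area/s with s the semi-perimeter.
Area = (√3/4)·12.03² = (√3/4)·144.7209 ≈ 0.433013·144.7209 ≈ 62.666
s = 3·12.03/2 = 18.045
r ≈ 62.666/18.045 ≈ 3.47276
(Equivalently r = side/(2√3) = 12.03/3.4641 ≈ 3.47276.)

r = 3.473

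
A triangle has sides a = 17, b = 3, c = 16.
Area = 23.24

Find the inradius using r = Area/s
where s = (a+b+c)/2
s = (17 + 3 + 16)/2 = 36/2 = 18
r = Area/s = 23.24/18 ≈ 1.29111

r = 1.291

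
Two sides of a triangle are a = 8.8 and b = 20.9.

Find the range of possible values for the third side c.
Triangle inequality: |a − b| < c < a + b
|a − b| = |8.8 − 20.9| = 12.1
a + b = 8.8 + 20.9 = 29.7

12.1 < c < 29.7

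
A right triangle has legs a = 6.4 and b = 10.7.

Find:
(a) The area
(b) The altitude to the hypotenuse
(a) The legs are perpendicular, so Area = ½·a·b = ½·6.4·10.7 = ½·68.48 = 34.24
(b) Hypotenuse c = √(a² + b²) = √(40.96 + 114.49) = √155.45 ≈ 12.468
    Area = ½·c·h_c  ⇒  h_c = 2·Area/c = 68.48/12.468 ≈ 5.49248

Area = 34.24, h_c = 5.492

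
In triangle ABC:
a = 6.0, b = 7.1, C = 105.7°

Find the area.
Two sides and the included angle (SAS): A = ½·a·b·sin(C) = ½·6.0·7.1·sin(105.7°)
sin(105.7°) ≈ 0.962692
A ≈ ½·42.6·0.962692 = 21.3·0.962692 ≈ 20.5053

Area = 20.51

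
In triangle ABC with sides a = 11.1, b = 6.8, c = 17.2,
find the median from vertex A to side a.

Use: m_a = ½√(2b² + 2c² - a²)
m_a = ½√(2·6.8² + 2·17.2² − 11.1²) = ½√(2·46.24 + 2·295.84 − 123.21) = ½√(92.48 + 591.68 − 123.21) = ½√560.95
√560.95 ≈ 23.6844, so m_a ≈ 11.8422

m_a = 11.84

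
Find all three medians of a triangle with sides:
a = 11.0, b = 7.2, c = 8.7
Median formula: m_a = ½√(2b² + 2c² − a²) (and cyclically). a² = 121, b² = 51.84, c² = 75.69.
m_a = ½√(2·51.84 + 2·75.69 − 121) = ½√134.06 ≈ ½·11.5784 ≈ 5.78921
m_b = ½√(2·121 + 2·75.69 − 51.84) = ½√341.54 ≈ ½·18.4808 ≈ 9.2404
m_c = ½√(2·121 + 2·51.84 − 75.69) = ½√269.99 ≈ ½·16.4314 ≈ 8.21569

m_a = 5.789, m_b = 9.24, m_c = 8.216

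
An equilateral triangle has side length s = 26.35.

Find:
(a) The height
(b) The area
(a) The height splits the triangle into two 30-60-90 halves: h = s·√3/2 = 26.35·1.73205/2 ≈ 45.6395/2 ≈ 22.8198
(b) Area = (√3/4)·s² = (√3/4)·26.35² = (√3/4)·694.3225 ≈ 0.433013·694.3225 ≈ 300.65

Height = 22.82, Area = 300.7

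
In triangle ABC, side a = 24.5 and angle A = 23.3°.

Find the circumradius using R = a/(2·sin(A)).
R = a/(2·sin(A)) = 24.5/(2·sin(23.3°))
sin(23.3°) ≈ 0.395546
R ≈ 24.5/(2·0.395546) = 24.5/0.791091 ≈ 30.9699

R = 30.97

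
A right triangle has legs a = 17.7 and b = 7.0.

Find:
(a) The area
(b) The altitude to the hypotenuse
(a) The legs are perpendicular, so Area = ½·a·b = ½·17.7·7.0 = ½·123.9 = 61.95
(b) Hypotenuse c = √(a² + b²) = √(313.29 + 49) = √362.29 ≈ 19.0339
    Area = ½·c·h_c  ⇒  h_c = 2·Area/c = 123.9/19.0339 ≈ 6.50943

Area = 61.95, h_c = 6.509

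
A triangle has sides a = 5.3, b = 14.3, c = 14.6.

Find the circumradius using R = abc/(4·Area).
First find the area with Heron's formula.
s = (5.3 + 14.3 + 14.6)/2 = 17.1
Area = √(s(s−a)(s−b)(s−c)) = √(17.1·11.8·2.8·2.5) ≈ √1412.46 ≈ 37.5827
abc = 5.3·14.3·14.6 = 1106.534
R = abc/(4·Area) ≈ 1106.534/(4·37.5827) = 1106.534/150.331 ≈ 7.36066

R = 7.361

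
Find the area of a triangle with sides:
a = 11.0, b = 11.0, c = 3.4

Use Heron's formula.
s = (11.0 + 11.0 + 3.4)/2 = 25.4/2 = 12.7
s − a = 1.7, s − b = 1.7, s − c = 9.3
s(s−a)(s−b)(s−c) = 12.7·1.7·1.7·9.3 ≈ 341.338
Area = √341.338 ≈ 18.4753

Area = 18.48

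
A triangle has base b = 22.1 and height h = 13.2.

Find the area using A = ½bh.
A = ½·b·h = ½·22.1·13.2 = ½·291.72 = 145.86

Area = 145.86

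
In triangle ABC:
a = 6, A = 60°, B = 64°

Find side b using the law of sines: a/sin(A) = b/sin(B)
a/sin(A) = b/sin(B)  ⇒  b = a·sin(B)/sin(A) = 6·sin(64°)/sin(60°)
sin(64°) ≈ 0.898794, sin(60°) ≈ 0.866025
b ≈ 6·0.898794/0.866025 ≈ 5.39276/0.866025 ≈ 6.22703

b = 6.227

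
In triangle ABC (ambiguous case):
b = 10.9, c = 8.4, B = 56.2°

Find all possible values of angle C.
b/sin(B) = c/sin(C)  ⇒  sin(C) = c·sin(B)/b = 8.4·sin(56.2°)/10.9
sin(56.2°) ≈ 0.830984
sin(C) ≈ 8.4·0.830984/10.9 ≈ 6.98027/10.9 ≈ 0.640392
Candidate 1: C₁ = arcsin(0.640392) ≈ 39.821°  →  A = 180° − 56.2° − 39.821° ≈ 83.979° > 0, valid
Candidate 2: C₂ = 180° − C₁ ≈ 140.179°  →  A = 180° − 56.2° − 140.179° ≈ -16.379° ≤ 0, not a valid triangle

C = 39.82° (one solution)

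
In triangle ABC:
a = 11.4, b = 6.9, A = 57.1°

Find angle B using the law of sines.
a/sin(A) = b/sin(B)  ⇒  sin(B) = b·sin(A)/a = 6.9·sin(57.1°)/11.4
sin(57.1°) ≈ 0.83962
sin(B) ≈ 6.9·0.83962/11.4 ≈ 5.79338/11.4 ≈ 0.508191
B = arcsin(0.508191) ≈ 30.5434°
(Since b ≤ a we need B ≤ A, so the obtuse alternative 180° − 30.5434° ≈ 149.457° is rejected.)

B = 30.54°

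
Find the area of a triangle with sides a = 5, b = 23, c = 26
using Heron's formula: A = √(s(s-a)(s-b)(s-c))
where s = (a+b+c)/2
s = (5 + 23 + 26)/2 = 54/2 = 27
s − a = 22, s − b = 4, s − c = 1
s(s−a)(s−b)(s−c) = 27·22·4·1 = 2376
Area = √2376 ≈ 48.7442

s = 27.0, Area = 48.74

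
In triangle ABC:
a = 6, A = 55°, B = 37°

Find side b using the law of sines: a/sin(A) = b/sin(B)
a/sin(A) = b/sin(B)  ⇒  b = a·sin(B)/sin(A) = 6·sin(37°)/sin(55°)
sin(37°) ≈ 0.601815, sin(55°) ≈ 0.819152
b ≈ 6·0.601815/0.819152 ≈ 3.61089/0.819152 ≈ 4.40808

b = 4.408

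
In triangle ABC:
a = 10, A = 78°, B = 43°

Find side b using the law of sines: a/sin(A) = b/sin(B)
a/sin(A) = b/sin(B)  ⇒  b = a·sin(B)/sin(A) = 10·sin(43°)/sin(78°)
sin(43°) ≈ 0.681998, sin(78°) ≈ 0.978148
b ≈ 10·0.681998/0.978148 ≈ 6.81998/0.978148 ≈ 6.97235

b = 6.972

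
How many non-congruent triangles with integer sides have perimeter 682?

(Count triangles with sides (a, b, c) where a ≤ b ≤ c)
Let a ≤ b ≤ c with a + b + c = 682. The only binding inequality is a + b > c, i.e. 682 − c > c, so c < 682/2; and c ≥ 682/3 since c is the largest side.
So 228 ≤ c ≤ 340. For each c, b runs from ⌈(682 − c)/2⌉ up to c (then a = 682 − b − c satisfies 1 ≤ a ≤ b automatically), giving c − ⌈(682 − c)/2⌉ + 1 choices.
Summing over c: 2 + 3 + 5 + 6 + … + 168 + 170  (113 terms, c = 228, …, 340) = 9690
Check (closed form: nearest integer to p²/48 for even p, (p+3)²/48 for odd p): 682²/48 = 465124/48 ≈ 9690.08 → 9690

9690 triangles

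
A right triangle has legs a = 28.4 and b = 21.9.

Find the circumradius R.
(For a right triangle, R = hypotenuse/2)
Hypotenuse c = √(a² + b²) = √(806.56 + 479.61) = √1286.17 ≈ 35.8632
R = c/2 ≈ 35.8632/2 ≈ 17.9316

R = 17.93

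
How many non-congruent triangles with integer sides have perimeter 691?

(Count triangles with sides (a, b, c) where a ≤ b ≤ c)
Let a ≤ b ≤ c with a + b + c = 691. The only binding inequality is a + b > c, i.e. 691 − c > c, so c < 691/2; and c ≥ 691/3 since c is the largest side.
So 231 ≤ c ≤ 345. For each c, b runs from ⌈(691 − c)/2⌉ up to c (then a = 691 − b − c satisfies 1 ≤ a ≤ b automatically), giving c − ⌈(691 − c)/2⌉ + 1 choices.
Summing over c: 2 + 3 + 5 + 6 + … + 171 + 173  (115 terms, c = 231, …, 345) = 10034
Check (closed form: nearest integer to p²/48 for even p, (p+3)²/48 for odd p): (691+3)²/48 = 694²/48 = 481636/48 ≈ 10034.08 → 10034

10034 triangles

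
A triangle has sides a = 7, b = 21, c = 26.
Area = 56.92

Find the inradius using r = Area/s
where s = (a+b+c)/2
s = (7 + 21 + 26)/2 = 54/2 = 27
r = Area/s = 56.92/27 ≈ 2.10815

r = 2.108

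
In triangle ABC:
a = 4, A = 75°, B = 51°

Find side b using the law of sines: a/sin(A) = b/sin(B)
a/sin(A) = b/sin(B)  ⇒  b = a·sin(B)/sin(A) = 4·sin(51°)/sin(75°)
sin(51°) ≈ 0.777146, sin(75°) ≈ 0.965926
b ≈ 4·0.777146/0.965926 ≈ 3.10858/0.965926 ≈ 3.21824

b = 3.218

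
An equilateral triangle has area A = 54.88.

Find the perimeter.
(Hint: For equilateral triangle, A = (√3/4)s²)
A = (√3/4)s²  ⇒  s² = 4A/√3 = 4·54.88/√3 = 219.52/1.73205 ≈ 126.74
s ≈ √126.74 ≈ 11.2579
Perimeter = 3s ≈ 3·11.2579 ≈ 33.7736

Perimeter = 33.77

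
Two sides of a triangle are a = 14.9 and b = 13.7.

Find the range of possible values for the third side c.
Triangle inequality: |a − b| < c < a + b
|a − b| = |14.9 − 13.7| = 1.2
a + b = 14.9 + 13.7 = 28.6

1.2 < c < 28.6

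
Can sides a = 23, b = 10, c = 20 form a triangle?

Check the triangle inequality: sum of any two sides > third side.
a + b vs c: 23 + 10 = 33 > 20  ✓
a + c vs b: 23 + 20 = 43 > 10  ✓
b + c vs a: 10 + 20 = 30 > 23  ✓

Yes, triangle inequality satisfied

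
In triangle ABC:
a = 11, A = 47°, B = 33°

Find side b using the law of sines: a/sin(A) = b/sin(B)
a/sin(A) = b/sin(B)  ⇒  b = a·sin(B)/sin(A) = 11·sin(33°)/sin(47°)
sin(33°) ≈ 0.544639, sin(47°) ≈ 0.731354
b ≈ 11·0.544639/0.731354 ≈ 5.99103/0.731354 ≈ 8.1917

b = 8.192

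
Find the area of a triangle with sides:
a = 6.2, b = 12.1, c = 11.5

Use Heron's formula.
s = (6.2 + 12.1 + 11.5)/2 = 29.8/2 = 14.9
s − a = 8.7, s − b = 2.8, s − c = 3.4
s(s−a)(s−b)(s−c) = 14.9·8.7·2.8·3.4 ≈ 1234.08
Area = √1234.08 ≈ 35.1294

Area = 35.13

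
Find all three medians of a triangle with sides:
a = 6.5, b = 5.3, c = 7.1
Median formula: m_a = ½√(2b² + 2c² − a²) (and cyclically). a² = 42.25, b² = 28.09, c² = 50.41.
m_a = ½√(2·28.09 + 2·50.41 − 42.25) = ½√114.75 ≈ ½·10.7121 ≈ 5.35607
m_b = ½√(2·42.25 + 2·50.41 − 28.09) = ½√157.23 ≈ ½·12.5391 ≈ 6.26957
m_c = ½√(2·42.25 + 2·28.09 − 50.41) = ½√90.27 ≈ ½·9.50105 ≈ 4.75053

m_a = 5.356, m_b = 6.27, m_c = 4.751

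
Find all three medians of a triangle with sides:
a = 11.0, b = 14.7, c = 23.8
Median formula: m_a = ½√(2b² + 2c² − a²) (and cyclically). a² = 121, b² = 216.09, c² = 566.44.
m_a = ½√(2·216.09 + 2·566.44 − 121) = ½√1444.06 ≈ ½·38.0008 ≈ 19.0004
m_b = ½√(2·121 + 2·566.44 − 216.09) = ½√1158.79 ≈ ½·34.041 ≈ 17.0205
m_c = ½√(2·121 + 2·216.09 − 566.44) = ½√107.74 ≈ ½·10.3798 ≈ 5.18989

m_a = 19, m_b = 17.02, m_c = 5.19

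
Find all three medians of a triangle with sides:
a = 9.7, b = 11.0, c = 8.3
Median formula: m_a = ½√(2b² + 2c² − a²) (and cyclically). a² = 94.09, b² = 121, c² = 68.89.
m_a = ½√(2·121 + 2·68.89 − 94.09) = ½√285.69 ≈ ½·16.9024 ≈ 8.45118
m_b = ½√(2·94.09 + 2·68.89 − 121) = ½√204.96 ≈ ½·14.3164 ≈ 7.15821
m_c = ½√(2·94.09 + 2·121 − 68.89) = ½√361.29 ≈ ½·19.0076 ≈ 9.50382

m_a = 8.451, m_b = 7.158, m_c = 9.504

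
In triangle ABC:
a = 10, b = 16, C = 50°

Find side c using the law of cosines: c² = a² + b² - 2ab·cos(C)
c² = 10² + 16² − 2·10·16·cos(50°)
cos(50°) ≈ 0.642788
c² ≈ 100 + 256 − 320·(0.642788) ≈ 356 − 205.692 ≈ 150.308
c ≈ √150.308 ≈ 12.26

c = 12.26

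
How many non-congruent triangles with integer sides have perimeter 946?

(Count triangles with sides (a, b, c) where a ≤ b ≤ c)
Let a ≤ b ≤ c with a + b + c = 946. The only binding inequality is a + b > c, i.e. 946 − c > c, so c < 946/2; and c ≥ 946/3 since c is the largest side.
So 316 ≤ c ≤ 472. For each c, b runs from ⌈(946 − c)/2⌉ up to c (then a = 946 − b − c satisfies 1 ≤ a ≤ b automatically), giving c − ⌈(946 − c)/2⌉ + 1 choices.
Summing over c: 2 + 3 + 5 + 6 + … + 234 + 236  (157 terms, c = 316, …, 472) = 18644
Check (closed form: nearest integer to p²/48 for even p, (p+3)²/48 for odd p): 946²/48 = 894916/48 ≈ 18644.08 → 18644

18644 triangles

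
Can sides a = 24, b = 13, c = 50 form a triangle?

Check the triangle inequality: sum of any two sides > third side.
a + b vs c: 24 + 13 = 37 ≤ 50  ✗
a + c vs b: 24 + 50 = 74 > 13  ✓
b + c vs a: 13 + 50 = 63 > 24  ✓

No: 24 + 13 = 37 is not > 50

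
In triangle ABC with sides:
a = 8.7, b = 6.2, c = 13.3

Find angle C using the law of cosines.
c² = a² + b² − 2ab·cos(C)  ⇒  cos(C) = (a² + b² − c²)/(2ab)
cos(C) = (8.7² + 6.2² − 13.3²)/(2·8.7·6.2) = (75.69 + 38.44 − 176.89)/107.88 = -62.76/107.88 ≈ -0.581758
C = arccos(-0.581758) ≈ 125.574°

C = 125.6°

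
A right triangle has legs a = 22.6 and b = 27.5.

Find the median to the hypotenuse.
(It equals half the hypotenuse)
Hypotenuse c = √(a² + b²) = √(510.76 + 756.25) = √1267.01 ≈ 35.5951
Median to hypotenuse = c/2 ≈ 35.5951/2 ≈ 17.7975

Median = 17.8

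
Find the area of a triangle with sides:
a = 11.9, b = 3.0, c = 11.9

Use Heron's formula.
s = (11.9 + 3.0 + 11.9)/2 = 26.8/2 = 13.4
s − a = 1.5, s − b = 10.4, s − c = 1.5
s(s−a)(s−b)(s−c) = 13.4·1.5·10.4·1.5 ≈ 313.56
Area = √313.56 ≈ 17.7076

Area = 17.71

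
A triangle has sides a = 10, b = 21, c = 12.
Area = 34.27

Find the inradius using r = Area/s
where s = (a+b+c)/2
s = (10 + 21 + 12)/2 = 43/2 = 21.5
r = Area/s = 34.27/21.5 ≈ 1.59395

r = 1.594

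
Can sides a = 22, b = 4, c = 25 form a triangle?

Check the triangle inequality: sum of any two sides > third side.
a + b vs c: 22 + 4 = 26 > 25  ✓
a + c vs b: 22 + 25 = 47 > 4  ✓
b + c vs a: 4 + 25 = 29 > 22  ✓

Yes, triangle inequality satisfied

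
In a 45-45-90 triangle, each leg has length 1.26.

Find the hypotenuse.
In a 45-45-90 triangle the sides are in ratio 1 : 1 : √2, so hypotenuse = leg·√2.
Hypotenuse = 1.26·√2 ≈ 1.26·1.41421 ≈ 1.78191

Hypotenuse = 1.26√2 = 1.782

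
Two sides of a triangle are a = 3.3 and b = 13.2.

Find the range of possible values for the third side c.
Triangle inequality: |a − b| < c < a + b
|a − b| = |3.3 − 13.2| = 9.9
a + b = 3.3 + 13.2 = 16.5

9.9 < c < 16.5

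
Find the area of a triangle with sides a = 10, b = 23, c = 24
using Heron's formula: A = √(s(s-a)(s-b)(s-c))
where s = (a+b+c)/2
s = (10 + 23 + 24)/2 = 57/2 = 28.5
s − a = 18.5, s − b = 5.5, s − c = 4.5
s(s−a)(s−b)(s−c) = 28.5·18.5·5.5·4.5 = 13049.4375
Area = √13049.4375 ≈ 114.234

s = 28.5, Area = 114.2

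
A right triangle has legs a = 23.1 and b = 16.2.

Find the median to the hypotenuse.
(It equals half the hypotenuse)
Hypotenuse c = √(a² + b²) = √(533.61 + 262.44) = √796.05 ≈ 28.2144
Median to hypotenuse = c/2 ≈ 28.2144/2 ≈ 14.1072

Median = 14.11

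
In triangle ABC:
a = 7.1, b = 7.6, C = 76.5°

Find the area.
Two sides and the included angle (SAS): A = ½·a·b·sin(C) = ½·7.1·7.6·sin(76.5°)
sin(76.5°) ≈ 0.97237
A ≈ ½·53.96·0.97237 = 26.98·0.97237 ≈ 26.2345

Area = 26.23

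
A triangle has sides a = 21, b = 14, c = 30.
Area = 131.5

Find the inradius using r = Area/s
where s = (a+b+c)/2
s = (21 + 14 + 30)/2 = 65/2 = 32.5
r = Area/s = 131.5/32.5 ≈ 4.04615

r = 4.046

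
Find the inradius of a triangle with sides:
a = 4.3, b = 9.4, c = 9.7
r = Area/s where s is the semi-perimeter.
s = (4.3 + 9.4 + 9.7)/2 = 23.4/2 = 11.7
Area = √(s(s−a)(s−b)(s−c)) = √(11.7·7.4·2.3·2) ≈ √398.268 ≈ 19.9567
r ≈ 19.9567/11.7 ≈ 1.7057

r = 1.706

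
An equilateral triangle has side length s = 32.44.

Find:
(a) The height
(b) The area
(a) The height splits the triangle into two 30-60-90 halves: h = s·√3/2 = 32.44·1.73205/2 ≈ 56.1877/2 ≈ 28.0939
(b) Area = (√3/4)·s² = (√3/4)·32.44² = (√3/4)·1052.3536 ≈ 0.433013·1052.3536 ≈ 455.682

Height = 28.09, Area = 455.7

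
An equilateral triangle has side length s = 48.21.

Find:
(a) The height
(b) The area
(a) The height splits the triangle into two 30-60-90 halves: h = s·√3/2 = 48.21·1.73205/2 ≈ 83.5022/2 ≈ 41.7511
(b) Area = (√3/4)·s² = (√3/4)·48.21² = (√3/4)·2324.2041 ≈ 0.433013·2324.2041 ≈ 1006.41

Height = 41.75, Area = 1006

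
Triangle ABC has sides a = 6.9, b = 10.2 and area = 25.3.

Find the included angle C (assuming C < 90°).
Area = ½·a·b·sin(C)  ⇒  sin(C) = 2·Area/(a·b) = 2·25.3/(6.9·10.2) = 50.6/70.38 ≈ 0.718954
C = arcsin(0.718954) ≈ 45.9682° (taking the acute solution since C < 90°)

C = 45.97°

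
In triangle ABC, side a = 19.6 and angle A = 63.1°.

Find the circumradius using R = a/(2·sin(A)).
R = a/(2·sin(A)) = 19.6/(2·sin(63.1°))
sin(63.1°) ≈ 0.891798
R ≈ 19.6/(2·0.891798) = 19.6/1.7836 ≈ 10.989

R = 10.99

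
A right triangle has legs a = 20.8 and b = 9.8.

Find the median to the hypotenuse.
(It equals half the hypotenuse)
Hypotenuse c = √(a² + b²) = √(432.64 + 96.04) = √528.68 ≈ 22.993
Median to hypotenuse = c/2 ≈ 22.993/2 ≈ 11.4965

Median = 11.5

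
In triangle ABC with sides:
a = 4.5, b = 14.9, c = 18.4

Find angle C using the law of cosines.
c² = a² + b² − 2ab·cos(C)  ⇒  cos(C) = (a² + b² − c²)/(2ab)
cos(C) = (4.5² + 14.9² − 18.4²)/(2·4.5·14.9) = (20.25 + 222.01 − 338.56)/134.1 = -96.3/134.1 ≈ -0.718121
C = arccos(-0.718121) ≈ 135.9°

C = 135.9°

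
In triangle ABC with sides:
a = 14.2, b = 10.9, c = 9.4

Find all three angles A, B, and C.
Law of cosines for each angle (a² = 201.64, b² = 118.81, c² = 88.36):
cos(A) = (b² + c² − a²)/(2bc) = (118.81 + 88.36 − 201.64)/(2·10.9·9.4) = 5.53/204.92 ≈ 0.0269861  ⇒  A ≈ 88.4536°
cos(B) = (a² + c² − b²)/(2ac) = (201.64 + 88.36 − 118.81)/(2·14.2·9.4) = 171.19/266.96 ≈ 0.641257  ⇒  B ≈ 50.1144°
cos(C) = (a² + b² − c²)/(2ab) = (201.64 + 118.81 − 88.36)/(2·14.2·10.9) = 232.09/309.56 ≈ 0.749742  ⇒  C ≈ 41.432°
Check: A + B + C ≈ 180°

A = 88.45°, B = 50.11°, C = 41.43°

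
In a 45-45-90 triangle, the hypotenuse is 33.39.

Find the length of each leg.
In a 45-45-90 triangle hypotenuse = leg·√2, so leg = hypotenuse/√2.
Leg = 33.39/√2 ≈ 33.39/1.41421 ≈ 23.6103

Each leg = 23.61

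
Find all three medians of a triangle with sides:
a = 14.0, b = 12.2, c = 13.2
Median formula: m_a = ½√(2b² + 2c² − a²) (and cyclically). a² = 196, b² = 148.84, c² = 174.24.
m_a = ½√(2·148.84 + 2·174.24 − 196) = ½√450.16 ≈ ½·21.217 ≈ 10.6085
m_b = ½√(2·196 + 2·174.24 − 148.84) = ½√591.64 ≈ ½·24.3237 ≈ 12.1618
m_c = ½√(2·196 + 2·148.84 − 174.24) = ½√515.44 ≈ ½·22.7033 ≈ 11.3517

m_a = 10.61, m_b = 12.16, m_c = 11.35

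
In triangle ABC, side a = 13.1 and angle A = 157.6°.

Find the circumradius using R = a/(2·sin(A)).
R = a/(2·sin(A)) = 13.1/(2·sin(157.6°))
sin(157.6°) ≈ 0.38107
R ≈ 13.1/(2·0.38107) = 13.1/0.762141 ≈ 17.1884

R = 17.19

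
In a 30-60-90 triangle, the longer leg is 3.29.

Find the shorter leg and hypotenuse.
In a 30-60-90 triangle the sides are in ratio 1 : √3 : 2, so short leg = long leg/√3 and hypotenuse = 2·(short leg).
Short leg = 3.29/√3 ≈ 3.29/1.73205 ≈ 1.89948
Hypotenuse = 2·1.89948 ≈ 3.79896

Short leg = 1.899, Hypotenuse = 3.799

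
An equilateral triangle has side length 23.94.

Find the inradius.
r = Area/s with s the semi-perimeter.
Area = (√3/4)·23.94² = (√3/4)·573.1236 ≈ 0.433013·573.1236 ≈ 248.17
s = 3·23.94/2 = 35.91
r ≈ 248.17/35.91 ≈ 6.91088
(Equivalently r = side/(2√3) = 23.94/3.4641 ≈ 6.91088.)

r = 6.911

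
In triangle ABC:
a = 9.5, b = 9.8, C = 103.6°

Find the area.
Two sides and the included angle (SAS): A = ½·a·b·sin(C) = ½·9.5·9.8·sin(103.6°)
sin(103.6°) ≈ 0.971961
A ≈ ½·93.1·0.971961 = 46.55·0.971961 ≈ 45.2448

Area = 45.24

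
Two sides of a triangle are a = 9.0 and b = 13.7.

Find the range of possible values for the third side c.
Triangle inequality: |a − b| < c < a + b
|a − b| = |9.0 − 13.7| = 4.7
a + b = 9.0 + 13.7 = 22.7

4.7 < c < 22.7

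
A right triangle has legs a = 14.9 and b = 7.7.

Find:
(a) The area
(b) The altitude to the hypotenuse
(a) The legs are perpendicular, so Area = ½·a·b = ½·14.9·7.7 = ½·114.73 = 57.365
(b) Hypotenuse c = √(a² + b²) = √(222.01 + 59.29) = √281.3 ≈ 16.772
    Area = ½·c·h_c  ⇒  h_c = 2·Area/c = 114.73/16.772 ≈ 6.84057

Area = 57.365, h_c = 6.841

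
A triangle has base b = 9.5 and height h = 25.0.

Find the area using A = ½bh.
A = ½·b·h = ½·9.5·25.0 = ½·237.5 = 118.75

Area = 118.75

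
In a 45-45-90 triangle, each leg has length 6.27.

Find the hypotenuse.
In a 45-45-90 triangle the sides are in ratio 1 : 1 : √2, so hypotenuse = leg·√2.
Hypotenuse = 6.27·√2 ≈ 6.27·1.41421 ≈ 8.86712

Hypotenuse = 6.27√2 = 8.867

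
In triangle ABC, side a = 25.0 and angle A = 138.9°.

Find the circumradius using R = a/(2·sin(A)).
R = a/(2·sin(A)) = 25.0/(2·sin(138.9°))
sin(138.9°) ≈ 0.657375
R ≈ 25.0/(2·0.657375) = 25.0/1.31475 ≈ 19.015

R = 19.02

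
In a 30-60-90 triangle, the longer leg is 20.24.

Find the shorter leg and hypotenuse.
In a 30-60-90 triangle the sides are in ratio 1 : √3 : 2, so short leg = long leg/√3 and hypotenuse = 2·(short leg).
Short leg = 20.24/√3 ≈ 20.24/1.73205 ≈ 11.6856
Hypotenuse = 2·11.6856 ≈ 23.3711

Short leg = 11.69, Hypotenuse = 23.37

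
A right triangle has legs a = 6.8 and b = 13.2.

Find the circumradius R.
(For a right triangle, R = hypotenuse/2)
Hypotenuse c = √(a² + b²) = √(46.24 + 174.24) = √220.48 ≈ 14.8486
R = c/2 ≈ 14.8486/2 ≈ 7.42428

R = 7.424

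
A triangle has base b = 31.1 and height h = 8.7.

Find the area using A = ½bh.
A = ½·b·h = ½·31.1·8.7 = ½·270.57 = 135.285

Area = 135.285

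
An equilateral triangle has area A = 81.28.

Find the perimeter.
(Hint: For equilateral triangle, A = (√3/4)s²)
A = (√3/4)s²  ⇒  s² = 4A/√3 = 4·81.28/√3 = 325.12/1.73205 ≈ 187.708
s ≈ √187.708 ≈ 13.7007
Perimeter = 3s ≈ 3·13.7007 ≈ 41.102

Perimeter = 41.1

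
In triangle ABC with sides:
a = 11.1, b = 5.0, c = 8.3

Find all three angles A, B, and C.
Law of cosines for each angle (a² = 123.21, b² = 25, c² = 68.89):
cos(A) = (b² + c² − a²)/(2bc) = (25 + 68.89 − 123.21)/(2·5.0·8.3) = -29.32/83 ≈ -0.353253  ⇒  A ≈ 110.686°
cos(B) = (a² + c² − b²)/(2ac) = (123.21 + 68.89 − 25)/(2·11.1·8.3) = 167.1/184.26 ≈ 0.906871  ⇒  B ≈ 24.9236°
cos(C) = (a² + b² − c²)/(2ab) = (123.21 + 25 − 68.89)/(2·11.1·5.0) = 79.32/111 ≈ 0.714595  ⇒  C ≈ 44.39°
Check: A + B + C ≈ 180°

A = 110.7°, B = 24.92°, C = 44.39°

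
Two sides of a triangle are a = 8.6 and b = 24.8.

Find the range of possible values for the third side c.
Triangle inequality: |a − b| < c < a + b
|a − b| = |8.6 − 24.8| = 16.2
a + b = 8.6 + 24.8 = 33.4

16.2 < c < 33.4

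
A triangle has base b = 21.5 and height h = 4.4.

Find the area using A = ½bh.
A = ½·b·h = ½·21.5·4.4 = ½·94.6 = 47.3

Area = 47.3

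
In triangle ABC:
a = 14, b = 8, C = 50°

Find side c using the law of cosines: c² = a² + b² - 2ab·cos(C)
c² = 14² + 8² − 2·14·8·cos(50°)
cos(50°) ≈ 0.642788
c² ≈ 196 + 64 − 224·(0.642788) ≈ 260 − 143.984 ≈ 116.016
c ≈ √116.016 ≈ 10.7711

c = 10.77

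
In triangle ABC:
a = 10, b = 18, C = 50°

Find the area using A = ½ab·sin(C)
A = ½·a·b·sin(C) = ½·10·18·sin(50°)
sin(50°) ≈ 0.766044
A ≈ ½·180·0.766044 = 90·0.766044 ≈ 68.944

Area = 68.94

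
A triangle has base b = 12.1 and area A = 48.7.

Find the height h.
A = ½·b·h  ⇒  h = 2A/b = 2·48.7/12.1 = 97.4/12.1 ≈ 8.04959

h = 8.05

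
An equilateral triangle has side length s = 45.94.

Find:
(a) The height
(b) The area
(a) The height splits the triangle into two 30-60-90 halves: h = s·√3/2 = 45.94·1.73205/2 ≈ 79.5704/2 ≈ 39.7852
(b) Area = (√3/4)·s² = (√3/4)·45.94² = (√3/4)·2110.4836 ≈ 0.433013·2110.4836 ≈ 913.866

Height = 39.79, Area = 913.9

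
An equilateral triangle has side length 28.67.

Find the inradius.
r = Area/s with s the semi-perimeter.
Area = (√3/4)·28.67² = (√3/4)·821.9689 ≈ 0.433013·821.9689 ≈ 355.923
s = 3·28.67/2 = 43.005
r ≈ 355.923/43.005 ≈ 8.27632
(Equivalently r = side/(2√3) = 28.67/3.4641 ≈ 8.27632.)

r = 8.276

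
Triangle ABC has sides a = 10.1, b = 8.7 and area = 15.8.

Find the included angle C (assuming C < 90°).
Area = ½·a·b·sin(C)  ⇒  sin(C) = 2·Area/(a·b) = 2·15.8/(10.1·8.7) = 31.6/87.87 ≈ 0.359622
C = arcsin(0.359622) ≈ 21.077° (taking the acute solution since C < 90°)

C = 21.08°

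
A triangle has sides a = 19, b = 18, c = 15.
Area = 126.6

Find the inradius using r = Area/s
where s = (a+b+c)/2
s = (19 + 18 + 15)/2 = 52/2 = 26
r = Area/s = 126.6/26 ≈ 4.86923

r = 4.869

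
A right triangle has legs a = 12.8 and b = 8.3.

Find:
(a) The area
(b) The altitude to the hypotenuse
(a) The legs are perpendicular, so Area = ½·a·b = ½·12.8·8.3 = ½·106.24 = 53.12
(b) Hypotenuse c = √(a² + b²) = √(163.84 + 68.89) = √232.73 ≈ 15.2555
    Area = ½·c·h_c  ⇒  h_c = 2·Area/c = 106.24/15.2555 ≈ 6.96405

Area = 53.12, h_c = 6.964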